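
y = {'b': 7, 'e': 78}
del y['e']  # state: {'b': 7}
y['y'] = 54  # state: {'b': 7, 'y': 54}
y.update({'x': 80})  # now {'b': 7, 'y': 54, 'x': 80}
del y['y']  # {'b': 7, 'x': 80}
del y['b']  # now {'x': 80}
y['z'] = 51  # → {'x': 80, 'z': 51}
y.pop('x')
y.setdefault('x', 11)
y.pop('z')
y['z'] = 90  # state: {'x': 11, 'z': 90}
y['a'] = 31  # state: {'x': 11, 'z': 90, 'a': 31}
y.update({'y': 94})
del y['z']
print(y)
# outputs {'x': 11, 'a': 31, 'y': 94}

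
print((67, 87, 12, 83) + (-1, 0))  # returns (67, 87, 12, 83, -1, 0)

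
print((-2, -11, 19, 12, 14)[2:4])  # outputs (19, 12)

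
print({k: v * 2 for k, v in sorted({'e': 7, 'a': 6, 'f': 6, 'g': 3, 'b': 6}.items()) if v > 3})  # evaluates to {'a': 12, 'b': 12, 'e': 14, 'f': 12}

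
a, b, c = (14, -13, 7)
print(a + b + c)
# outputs 8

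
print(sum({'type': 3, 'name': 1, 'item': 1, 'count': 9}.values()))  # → 14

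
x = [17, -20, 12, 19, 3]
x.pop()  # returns 3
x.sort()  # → [-20, 12, 17, 19]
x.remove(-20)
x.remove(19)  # [12, 17]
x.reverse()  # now [17, 12]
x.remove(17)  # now [12]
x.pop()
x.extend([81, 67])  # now [81, 67]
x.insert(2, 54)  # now [81, 67, 54]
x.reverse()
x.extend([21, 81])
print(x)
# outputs [54, 67, 81, 21, 81]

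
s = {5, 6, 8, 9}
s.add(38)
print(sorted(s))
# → [5, 6, 8, 9, 38]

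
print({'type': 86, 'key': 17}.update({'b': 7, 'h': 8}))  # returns None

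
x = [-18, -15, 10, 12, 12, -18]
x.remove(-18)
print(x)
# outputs [-15, 10, 12, 12, -18]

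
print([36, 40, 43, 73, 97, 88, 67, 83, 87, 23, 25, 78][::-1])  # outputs [78, 25, 23, 87, 83, 67, 88, 97, 73, 43, 40, 36]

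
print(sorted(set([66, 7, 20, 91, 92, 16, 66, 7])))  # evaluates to [7, 16, 20, 66, 91, 92]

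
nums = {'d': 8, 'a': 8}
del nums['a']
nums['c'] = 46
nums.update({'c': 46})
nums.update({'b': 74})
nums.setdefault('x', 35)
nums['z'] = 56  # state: {'d': 8, 'c': 46, 'b': 74, 'x': 35, 'z': 56}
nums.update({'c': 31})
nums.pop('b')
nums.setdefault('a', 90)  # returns 90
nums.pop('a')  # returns 90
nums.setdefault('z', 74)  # 56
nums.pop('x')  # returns 35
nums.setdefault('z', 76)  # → 56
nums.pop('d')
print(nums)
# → {'c': 31, 'z': 56}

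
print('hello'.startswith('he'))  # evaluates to True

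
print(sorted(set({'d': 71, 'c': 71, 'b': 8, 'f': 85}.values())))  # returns [8, 71, 85]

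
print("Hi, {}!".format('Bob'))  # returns Hi, Bob!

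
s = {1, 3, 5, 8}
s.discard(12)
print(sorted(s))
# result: [1, 3, 5, 8]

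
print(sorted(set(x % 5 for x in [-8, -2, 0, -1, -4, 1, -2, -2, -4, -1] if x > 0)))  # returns [1]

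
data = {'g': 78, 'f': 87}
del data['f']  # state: {'g': 78}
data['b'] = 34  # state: {'g': 78, 'b': 34}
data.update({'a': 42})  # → {'g': 78, 'b': 34, 'a': 42}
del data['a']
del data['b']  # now {'g': 78}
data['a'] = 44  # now {'g': 78, 'a': 44}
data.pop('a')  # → 44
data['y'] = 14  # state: {'g': 78, 'y': 14}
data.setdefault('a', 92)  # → 92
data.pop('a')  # 92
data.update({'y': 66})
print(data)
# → {'g': 78, 'y': 66}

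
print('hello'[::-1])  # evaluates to olleh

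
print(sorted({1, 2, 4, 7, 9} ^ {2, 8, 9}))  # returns [1, 4, 7, 8]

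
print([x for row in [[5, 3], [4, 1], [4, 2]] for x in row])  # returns [5, 3, 4, 1, 4, 2]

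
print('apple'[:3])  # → app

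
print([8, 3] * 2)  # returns [8, 3, 8, 3]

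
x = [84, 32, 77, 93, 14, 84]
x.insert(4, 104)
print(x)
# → [84, 32, 77, 93, 104, 14, 84]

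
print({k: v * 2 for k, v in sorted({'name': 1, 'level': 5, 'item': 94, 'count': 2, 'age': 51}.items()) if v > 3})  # {'age': 102, 'item': 188, 'level': 10}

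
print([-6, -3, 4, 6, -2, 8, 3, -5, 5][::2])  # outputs [-6, 4, -2, 3, 5]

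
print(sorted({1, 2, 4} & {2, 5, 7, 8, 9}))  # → [2]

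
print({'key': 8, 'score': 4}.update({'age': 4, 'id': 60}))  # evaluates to None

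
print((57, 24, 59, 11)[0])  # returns 57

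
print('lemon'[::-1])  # nomel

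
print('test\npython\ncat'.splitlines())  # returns ['test', 'python', 'cat']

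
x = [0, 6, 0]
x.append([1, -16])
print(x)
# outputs [0, 6, 0, [1, -16]]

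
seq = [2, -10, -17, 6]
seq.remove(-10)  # [2, -17, 6]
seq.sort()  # [-17, 2, 6]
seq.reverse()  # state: [6, 2, -17]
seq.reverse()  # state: [-17, 2, 6]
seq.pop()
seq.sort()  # [-17, 2]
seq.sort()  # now [-17, 2]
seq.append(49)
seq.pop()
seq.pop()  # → 2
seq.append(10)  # [-17, 10]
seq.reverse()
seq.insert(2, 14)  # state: [10, -17, 14]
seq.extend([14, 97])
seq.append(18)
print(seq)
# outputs [10, -17, 14, 14, 97, 18]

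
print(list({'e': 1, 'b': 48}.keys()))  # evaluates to ['e', 'b']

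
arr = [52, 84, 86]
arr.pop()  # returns 86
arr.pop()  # 84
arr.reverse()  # [52]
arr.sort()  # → [52]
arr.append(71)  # [52, 71]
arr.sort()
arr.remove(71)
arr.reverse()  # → [52]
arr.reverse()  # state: [52]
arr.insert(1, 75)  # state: [52, 75]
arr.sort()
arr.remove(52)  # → [75]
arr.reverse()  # [75]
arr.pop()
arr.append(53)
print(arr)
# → [53]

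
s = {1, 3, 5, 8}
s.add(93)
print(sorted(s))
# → [1, 3, 5, 8, 93]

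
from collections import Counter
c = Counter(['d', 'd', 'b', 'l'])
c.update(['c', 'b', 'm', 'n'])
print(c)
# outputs Counter({'d': 2, 'b': 2, 'l': 1, 'c': 1, 'm': 1, 'n': 1})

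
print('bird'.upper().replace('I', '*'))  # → B*RD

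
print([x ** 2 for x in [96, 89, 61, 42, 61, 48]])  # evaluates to [9216, 7921, 3721, 1764, 3721, 2304]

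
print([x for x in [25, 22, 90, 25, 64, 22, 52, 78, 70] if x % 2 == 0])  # [22, 90, 64, 22, 52, 78, 70]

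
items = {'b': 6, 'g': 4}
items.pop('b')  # 6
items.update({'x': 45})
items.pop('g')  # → 4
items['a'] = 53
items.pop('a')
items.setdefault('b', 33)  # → 33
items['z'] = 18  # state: {'x': 45, 'b': 33, 'z': 18}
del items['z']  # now {'x': 45, 'b': 33}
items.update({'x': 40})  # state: {'x': 40, 'b': 33}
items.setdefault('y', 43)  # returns 43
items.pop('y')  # 43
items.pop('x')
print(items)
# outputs {'b': 33}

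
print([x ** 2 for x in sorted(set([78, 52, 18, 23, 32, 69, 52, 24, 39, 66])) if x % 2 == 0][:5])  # [324, 576, 1024, 2704, 4356]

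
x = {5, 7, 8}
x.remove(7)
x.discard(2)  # {5, 8}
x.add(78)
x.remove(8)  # {5, 78}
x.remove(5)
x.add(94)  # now {78, 94}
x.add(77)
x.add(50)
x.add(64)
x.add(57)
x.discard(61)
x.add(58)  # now {50, 57, 58, 64, 77, 78, 94}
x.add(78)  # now {50, 57, 58, 64, 77, 78, 94}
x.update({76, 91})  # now {50, 57, 58, 64, 76, 77, 78, 91, 94}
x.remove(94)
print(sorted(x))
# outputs [50, 57, 58, 64, 76, 77, 78, 91]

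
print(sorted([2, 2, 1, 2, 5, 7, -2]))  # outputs [-2, 1, 2, 2, 2, 5, 7]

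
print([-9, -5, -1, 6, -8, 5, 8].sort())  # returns None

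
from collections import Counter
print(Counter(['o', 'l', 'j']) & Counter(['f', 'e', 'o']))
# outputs Counter({'o': 1})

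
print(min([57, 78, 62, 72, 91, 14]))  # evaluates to 14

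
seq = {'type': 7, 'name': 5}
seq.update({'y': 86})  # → {'type': 7, 'name': 5, 'y': 86}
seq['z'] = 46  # {'type': 7, 'name': 5, 'y': 86, 'z': 46}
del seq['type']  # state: {'name': 5, 'y': 86, 'z': 46}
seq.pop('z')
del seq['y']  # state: {'name': 5}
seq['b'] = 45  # {'name': 5, 'b': 45}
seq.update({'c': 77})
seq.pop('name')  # 5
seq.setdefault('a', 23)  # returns 23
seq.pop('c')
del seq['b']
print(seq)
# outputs {'a': 23}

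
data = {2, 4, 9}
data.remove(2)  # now {4, 9}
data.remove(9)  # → {4}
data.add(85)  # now {4, 85}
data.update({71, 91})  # {4, 71, 85, 91}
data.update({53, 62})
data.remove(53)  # {4, 62, 71, 85, 91}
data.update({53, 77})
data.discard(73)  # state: {4, 53, 62, 71, 77, 85, 91}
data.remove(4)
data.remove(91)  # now {53, 62, 71, 77, 85}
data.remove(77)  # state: {53, 62, 71, 85}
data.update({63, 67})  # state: {53, 62, 63, 67, 71, 85}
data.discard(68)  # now {53, 62, 63, 67, 71, 85}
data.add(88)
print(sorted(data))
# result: [53, 62, 63, 67, 71, 85, 88]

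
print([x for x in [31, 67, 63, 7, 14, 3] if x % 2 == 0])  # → [14]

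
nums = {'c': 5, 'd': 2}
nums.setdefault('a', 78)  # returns 78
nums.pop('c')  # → 5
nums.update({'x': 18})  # {'d': 2, 'a': 78, 'x': 18}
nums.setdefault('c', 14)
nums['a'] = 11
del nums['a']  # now {'d': 2, 'x': 18, 'c': 14}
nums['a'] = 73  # {'d': 2, 'x': 18, 'c': 14, 'a': 73}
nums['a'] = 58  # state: {'d': 2, 'x': 18, 'c': 14, 'a': 58}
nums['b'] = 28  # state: {'d': 2, 'x': 18, 'c': 14, 'a': 58, 'b': 28}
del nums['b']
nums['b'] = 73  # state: {'d': 2, 'x': 18, 'c': 14, 'a': 58, 'b': 73}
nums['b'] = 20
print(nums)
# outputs {'d': 2, 'x': 18, 'c': 14, 'a': 58, 'b': 20}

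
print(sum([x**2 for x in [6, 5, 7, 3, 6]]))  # 155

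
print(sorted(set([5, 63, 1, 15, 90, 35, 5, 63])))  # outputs [1, 5, 15, 35, 63, 90]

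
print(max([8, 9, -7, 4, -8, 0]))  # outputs 9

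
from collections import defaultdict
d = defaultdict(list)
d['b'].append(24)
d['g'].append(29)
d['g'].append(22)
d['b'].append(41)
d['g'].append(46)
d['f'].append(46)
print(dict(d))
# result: {'b': [24, 41], 'g': [29, 22, 46], 'f': [46]}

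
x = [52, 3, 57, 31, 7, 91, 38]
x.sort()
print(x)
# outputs [3, 7, 31, 38, 52, 57, 91]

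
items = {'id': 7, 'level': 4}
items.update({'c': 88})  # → {'id': 7, 'level': 4, 'c': 88}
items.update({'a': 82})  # {'id': 7, 'level': 4, 'c': 88, 'a': 82}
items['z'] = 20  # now {'id': 7, 'level': 4, 'c': 88, 'a': 82, 'z': 20}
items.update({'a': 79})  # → {'id': 7, 'level': 4, 'c': 88, 'a': 79, 'z': 20}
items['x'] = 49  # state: {'id': 7, 'level': 4, 'c': 88, 'a': 79, 'z': 20, 'x': 49}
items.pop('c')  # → 88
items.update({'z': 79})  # {'id': 7, 'level': 4, 'a': 79, 'z': 79, 'x': 49}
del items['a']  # {'id': 7, 'level': 4, 'z': 79, 'x': 49}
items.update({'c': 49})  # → {'id': 7, 'level': 4, 'z': 79, 'x': 49, 'c': 49}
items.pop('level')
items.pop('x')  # 49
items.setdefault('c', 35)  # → 49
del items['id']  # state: {'z': 79, 'c': 49}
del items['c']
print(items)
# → {'z': 79}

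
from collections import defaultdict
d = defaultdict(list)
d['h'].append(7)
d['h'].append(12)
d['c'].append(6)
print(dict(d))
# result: {'h': [7, 12], 'c': [6]}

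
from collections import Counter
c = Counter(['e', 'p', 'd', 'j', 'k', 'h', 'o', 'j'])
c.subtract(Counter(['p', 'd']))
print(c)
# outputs Counter({'j': 2, 'e': 1, 'k': 1, 'h': 1, 'o': 1, 'p': 0, 'd': 0})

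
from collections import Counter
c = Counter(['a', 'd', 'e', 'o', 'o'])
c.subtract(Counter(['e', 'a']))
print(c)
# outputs Counter({'o': 2, 'd': 1, 'a': 0, 'e': 0})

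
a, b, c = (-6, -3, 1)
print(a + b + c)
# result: -8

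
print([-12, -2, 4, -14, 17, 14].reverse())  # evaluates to None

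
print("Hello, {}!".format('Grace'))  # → Hello, Grace!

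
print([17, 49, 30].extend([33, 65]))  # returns None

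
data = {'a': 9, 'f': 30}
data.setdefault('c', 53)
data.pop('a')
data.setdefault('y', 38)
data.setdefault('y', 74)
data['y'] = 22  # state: {'f': 30, 'c': 53, 'y': 22}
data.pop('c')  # 53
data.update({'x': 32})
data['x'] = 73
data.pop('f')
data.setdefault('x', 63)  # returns 73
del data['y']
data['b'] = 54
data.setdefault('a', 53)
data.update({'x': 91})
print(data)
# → {'x': 91, 'b': 54, 'a': 53}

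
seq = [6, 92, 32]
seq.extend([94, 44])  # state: [6, 92, 32, 94, 44]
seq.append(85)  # [6, 92, 32, 94, 44, 85]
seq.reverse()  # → [85, 44, 94, 32, 92, 6]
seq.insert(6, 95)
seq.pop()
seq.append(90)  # [85, 44, 94, 32, 92, 6, 90]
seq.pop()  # 90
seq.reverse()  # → [6, 92, 32, 94, 44, 85]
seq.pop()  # 85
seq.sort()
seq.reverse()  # [94, 92, 44, 32, 6]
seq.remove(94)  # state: [92, 44, 32, 6]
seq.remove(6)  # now [92, 44, 32]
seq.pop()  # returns 32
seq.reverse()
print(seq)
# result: [44, 92]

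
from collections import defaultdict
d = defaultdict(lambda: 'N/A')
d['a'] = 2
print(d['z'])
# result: N/A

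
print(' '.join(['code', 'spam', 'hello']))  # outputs code spam hello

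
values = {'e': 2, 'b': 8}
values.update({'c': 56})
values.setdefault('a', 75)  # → 75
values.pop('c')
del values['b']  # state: {'e': 2, 'a': 75}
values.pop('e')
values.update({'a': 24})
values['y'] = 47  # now {'a': 24, 'y': 47}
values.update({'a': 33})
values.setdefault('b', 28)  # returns 28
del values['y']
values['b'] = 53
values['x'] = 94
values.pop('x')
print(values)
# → {'a': 33, 'b': 53}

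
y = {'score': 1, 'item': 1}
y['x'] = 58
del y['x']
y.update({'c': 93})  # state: {'score': 1, 'item': 1, 'c': 93}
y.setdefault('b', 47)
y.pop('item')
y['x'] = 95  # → {'score': 1, 'c': 93, 'b': 47, 'x': 95}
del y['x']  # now {'score': 1, 'c': 93, 'b': 47}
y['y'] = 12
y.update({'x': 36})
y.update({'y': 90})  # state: {'score': 1, 'c': 93, 'b': 47, 'y': 90, 'x': 36}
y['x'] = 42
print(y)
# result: {'score': 1, 'c': 93, 'b': 47, 'y': 90, 'x': 42}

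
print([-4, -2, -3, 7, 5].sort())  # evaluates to None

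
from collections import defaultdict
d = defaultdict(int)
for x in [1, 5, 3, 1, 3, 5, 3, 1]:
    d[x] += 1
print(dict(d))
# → {1: 3, 5: 2, 3: 3}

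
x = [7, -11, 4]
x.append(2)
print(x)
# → [7, -11, 4, 2]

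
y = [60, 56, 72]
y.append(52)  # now [60, 56, 72, 52]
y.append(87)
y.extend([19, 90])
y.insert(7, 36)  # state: [60, 56, 72, 52, 87, 19, 90, 36]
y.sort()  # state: [19, 36, 52, 56, 60, 72, 87, 90]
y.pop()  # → 90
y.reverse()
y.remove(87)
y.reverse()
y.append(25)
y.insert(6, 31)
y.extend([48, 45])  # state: [19, 36, 52, 56, 60, 72, 31, 25, 48, 45]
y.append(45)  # [19, 36, 52, 56, 60, 72, 31, 25, 48, 45, 45]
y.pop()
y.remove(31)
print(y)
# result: [19, 36, 52, 56, 60, 72, 25, 48, 45]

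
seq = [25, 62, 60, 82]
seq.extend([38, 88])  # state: [25, 62, 60, 82, 38, 88]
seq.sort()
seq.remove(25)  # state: [38, 60, 62, 82, 88]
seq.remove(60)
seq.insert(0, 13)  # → [13, 38, 62, 82, 88]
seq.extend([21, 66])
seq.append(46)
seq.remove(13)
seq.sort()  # [21, 38, 46, 62, 66, 82, 88]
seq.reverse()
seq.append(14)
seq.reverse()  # [14, 21, 38, 46, 62, 66, 82, 88]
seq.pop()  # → 88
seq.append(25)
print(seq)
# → [14, 21, 38, 46, 62, 66, 82, 25]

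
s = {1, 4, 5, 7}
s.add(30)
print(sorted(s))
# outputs [1, 4, 5, 7, 30]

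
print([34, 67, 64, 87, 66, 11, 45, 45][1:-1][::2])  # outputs [67, 87, 11]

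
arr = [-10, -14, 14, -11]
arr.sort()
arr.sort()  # [-14, -11, -10, 14]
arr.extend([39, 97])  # [-14, -11, -10, 14, 39, 97]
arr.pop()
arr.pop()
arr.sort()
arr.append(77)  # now [-14, -11, -10, 14, 77]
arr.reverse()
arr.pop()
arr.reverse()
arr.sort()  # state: [-11, -10, 14, 77]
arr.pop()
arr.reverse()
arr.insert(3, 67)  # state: [14, -10, -11, 67]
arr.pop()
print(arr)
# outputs [14, -10, -11]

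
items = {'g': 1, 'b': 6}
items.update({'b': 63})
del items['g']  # {'b': 63}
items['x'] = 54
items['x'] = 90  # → {'b': 63, 'x': 90}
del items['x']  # {'b': 63}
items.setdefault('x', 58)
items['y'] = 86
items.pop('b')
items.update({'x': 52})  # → {'x': 52, 'y': 86}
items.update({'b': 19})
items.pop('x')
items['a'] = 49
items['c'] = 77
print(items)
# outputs {'y': 86, 'b': 19, 'a': 49, 'c': 77}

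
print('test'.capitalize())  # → Test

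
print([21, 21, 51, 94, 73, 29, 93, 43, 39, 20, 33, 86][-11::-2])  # [21]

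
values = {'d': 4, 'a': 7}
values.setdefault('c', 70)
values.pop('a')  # 7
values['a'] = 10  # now {'d': 4, 'c': 70, 'a': 10}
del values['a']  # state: {'d': 4, 'c': 70}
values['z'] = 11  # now {'d': 4, 'c': 70, 'z': 11}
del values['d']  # {'c': 70, 'z': 11}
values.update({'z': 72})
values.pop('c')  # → 70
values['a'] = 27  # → {'z': 72, 'a': 27}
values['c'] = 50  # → {'z': 72, 'a': 27, 'c': 50}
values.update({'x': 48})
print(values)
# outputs {'z': 72, 'a': 27, 'c': 50, 'x': 48}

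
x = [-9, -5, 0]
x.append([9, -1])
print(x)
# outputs [-9, -5, 0, [9, -1]]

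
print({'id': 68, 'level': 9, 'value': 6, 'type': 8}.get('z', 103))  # 103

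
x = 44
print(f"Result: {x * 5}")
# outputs Result: 220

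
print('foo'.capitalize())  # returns Foo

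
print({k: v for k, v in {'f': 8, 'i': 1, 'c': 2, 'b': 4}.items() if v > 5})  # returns {'f': 8}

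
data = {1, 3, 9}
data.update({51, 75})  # {1, 3, 9, 51, 75}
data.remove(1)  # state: {3, 9, 51, 75}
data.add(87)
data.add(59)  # {3, 9, 51, 59, 75, 87}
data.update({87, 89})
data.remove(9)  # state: {3, 51, 59, 75, 87, 89}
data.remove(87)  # {3, 51, 59, 75, 89}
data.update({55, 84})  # {3, 51, 55, 59, 75, 84, 89}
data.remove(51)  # {3, 55, 59, 75, 84, 89}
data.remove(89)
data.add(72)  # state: {3, 55, 59, 72, 75, 84}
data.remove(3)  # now {55, 59, 72, 75, 84}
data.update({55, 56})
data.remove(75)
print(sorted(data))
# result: [55, 56, 59, 72, 84]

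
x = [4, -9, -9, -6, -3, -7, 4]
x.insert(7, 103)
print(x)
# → [4, -9, -9, -6, -3, -7, 4, 103]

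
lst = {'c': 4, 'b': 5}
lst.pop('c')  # 4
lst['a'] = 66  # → {'b': 5, 'a': 66}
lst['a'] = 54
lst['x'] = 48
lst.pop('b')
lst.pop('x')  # 48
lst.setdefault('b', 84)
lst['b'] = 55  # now {'a': 54, 'b': 55}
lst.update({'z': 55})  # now {'a': 54, 'b': 55, 'z': 55}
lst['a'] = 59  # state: {'a': 59, 'b': 55, 'z': 55}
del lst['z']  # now {'a': 59, 'b': 55}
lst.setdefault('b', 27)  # 55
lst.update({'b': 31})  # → {'a': 59, 'b': 31}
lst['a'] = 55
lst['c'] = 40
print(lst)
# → {'a': 55, 'b': 31, 'c': 40}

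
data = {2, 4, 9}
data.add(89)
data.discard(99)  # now {2, 4, 9, 89}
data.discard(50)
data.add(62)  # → {2, 4, 9, 62, 89}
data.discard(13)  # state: {2, 4, 9, 62, 89}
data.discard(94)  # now {2, 4, 9, 62, 89}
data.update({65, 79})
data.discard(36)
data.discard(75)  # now {2, 4, 9, 62, 65, 79, 89}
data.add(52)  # {2, 4, 9, 52, 62, 65, 79, 89}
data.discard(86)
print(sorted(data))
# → [2, 4, 9, 52, 62, 65, 79, 89]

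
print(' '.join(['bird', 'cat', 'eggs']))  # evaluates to bird cat eggs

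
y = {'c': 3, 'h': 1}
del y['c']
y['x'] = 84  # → {'h': 1, 'x': 84}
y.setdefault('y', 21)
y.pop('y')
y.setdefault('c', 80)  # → 80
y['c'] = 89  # {'h': 1, 'x': 84, 'c': 89}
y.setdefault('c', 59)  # 89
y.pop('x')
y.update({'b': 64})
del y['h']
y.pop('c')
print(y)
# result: {'b': 64}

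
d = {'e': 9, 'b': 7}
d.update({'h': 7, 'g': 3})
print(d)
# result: {'e': 9, 'b': 7, 'h': 7, 'g': 3}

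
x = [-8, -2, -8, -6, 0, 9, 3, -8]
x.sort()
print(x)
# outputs [-8, -8, -8, -6, -2, 0, 3, 9]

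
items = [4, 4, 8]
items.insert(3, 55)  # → [4, 4, 8, 55]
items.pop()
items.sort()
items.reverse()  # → [8, 4, 4]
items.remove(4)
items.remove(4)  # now [8]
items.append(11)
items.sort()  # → [8, 11]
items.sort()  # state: [8, 11]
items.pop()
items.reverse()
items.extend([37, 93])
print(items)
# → [8, 37, 93]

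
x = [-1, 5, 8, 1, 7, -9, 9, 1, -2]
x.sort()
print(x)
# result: [-9, -2, -1, 1, 1, 5, 7, 8, 9]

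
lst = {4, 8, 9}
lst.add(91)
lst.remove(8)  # {4, 9, 91}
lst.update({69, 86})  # {4, 9, 69, 86, 91}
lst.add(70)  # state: {4, 9, 69, 70, 86, 91}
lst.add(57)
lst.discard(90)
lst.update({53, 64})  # {4, 9, 53, 57, 64, 69, 70, 86, 91}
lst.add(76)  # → {4, 9, 53, 57, 64, 69, 70, 76, 86, 91}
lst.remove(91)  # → {4, 9, 53, 57, 64, 69, 70, 76, 86}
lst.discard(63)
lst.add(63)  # {4, 9, 53, 57, 63, 64, 69, 70, 76, 86}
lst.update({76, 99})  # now {4, 9, 53, 57, 63, 64, 69, 70, 76, 86, 99}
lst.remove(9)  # {4, 53, 57, 63, 64, 69, 70, 76, 86, 99}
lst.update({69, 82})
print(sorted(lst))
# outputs [4, 53, 57, 63, 64, 69, 70, 76, 82, 86, 99]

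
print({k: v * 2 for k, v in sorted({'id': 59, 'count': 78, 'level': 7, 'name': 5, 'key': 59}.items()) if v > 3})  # {'count': 156, 'id': 118, 'key': 118, 'level': 14, 'name': 10}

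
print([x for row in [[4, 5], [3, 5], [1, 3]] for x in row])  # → [4, 5, 3, 5, 1, 3]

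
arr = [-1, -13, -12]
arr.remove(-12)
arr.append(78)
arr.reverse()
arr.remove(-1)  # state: [78, -13]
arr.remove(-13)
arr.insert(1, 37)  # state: [78, 37]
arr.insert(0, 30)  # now [30, 78, 37]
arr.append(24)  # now [30, 78, 37, 24]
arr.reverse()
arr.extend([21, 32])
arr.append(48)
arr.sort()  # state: [21, 24, 30, 32, 37, 48, 78]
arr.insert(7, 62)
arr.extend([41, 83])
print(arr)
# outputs [21, 24, 30, 32, 37, 48, 78, 62, 41, 83]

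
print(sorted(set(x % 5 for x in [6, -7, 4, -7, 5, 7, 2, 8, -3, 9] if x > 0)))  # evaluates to [0, 1, 2, 3, 4]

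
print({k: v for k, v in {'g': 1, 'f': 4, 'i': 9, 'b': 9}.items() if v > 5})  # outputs {'i': 9, 'b': 9}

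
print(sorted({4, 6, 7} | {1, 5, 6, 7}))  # [1, 4, 5, 6, 7]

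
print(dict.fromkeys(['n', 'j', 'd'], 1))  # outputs {'n': 1, 'j': 1, 'd': 1}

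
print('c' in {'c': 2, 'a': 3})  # True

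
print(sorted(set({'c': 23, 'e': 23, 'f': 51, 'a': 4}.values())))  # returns [4, 23, 51]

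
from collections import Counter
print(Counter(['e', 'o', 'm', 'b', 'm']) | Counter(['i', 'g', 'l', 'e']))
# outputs Counter({'m': 2, 'e': 1, 'o': 1, 'b': 1, 'i': 1, 'g': 1, 'l': 1})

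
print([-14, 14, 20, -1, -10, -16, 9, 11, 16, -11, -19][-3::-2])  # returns [16, 9, -10, 20, -14]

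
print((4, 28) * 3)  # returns (4, 28, 4, 28, 4, 28)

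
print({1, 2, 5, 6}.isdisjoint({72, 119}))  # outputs True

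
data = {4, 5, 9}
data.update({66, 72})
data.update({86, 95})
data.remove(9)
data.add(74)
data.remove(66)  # {4, 5, 72, 74, 86, 95}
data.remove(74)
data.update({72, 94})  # {4, 5, 72, 86, 94, 95}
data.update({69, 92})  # {4, 5, 69, 72, 86, 92, 94, 95}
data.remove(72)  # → {4, 5, 69, 86, 92, 94, 95}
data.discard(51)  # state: {4, 5, 69, 86, 92, 94, 95}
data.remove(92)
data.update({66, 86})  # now {4, 5, 66, 69, 86, 94, 95}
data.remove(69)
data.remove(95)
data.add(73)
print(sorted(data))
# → [4, 5, 66, 73, 86, 94]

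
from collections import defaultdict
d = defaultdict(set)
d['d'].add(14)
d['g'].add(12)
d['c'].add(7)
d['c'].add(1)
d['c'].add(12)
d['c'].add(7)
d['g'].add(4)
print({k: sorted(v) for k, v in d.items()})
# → {'d': [14], 'g': [4, 12], 'c': [1, 7, 12]}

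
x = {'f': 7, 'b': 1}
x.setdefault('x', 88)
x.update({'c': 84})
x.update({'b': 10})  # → {'f': 7, 'b': 10, 'x': 88, 'c': 84}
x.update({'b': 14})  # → {'f': 7, 'b': 14, 'x': 88, 'c': 84}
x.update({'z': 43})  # {'f': 7, 'b': 14, 'x': 88, 'c': 84, 'z': 43}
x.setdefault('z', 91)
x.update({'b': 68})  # {'f': 7, 'b': 68, 'x': 88, 'c': 84, 'z': 43}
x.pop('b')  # 68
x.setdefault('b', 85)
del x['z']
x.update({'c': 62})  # {'f': 7, 'x': 88, 'c': 62, 'b': 85}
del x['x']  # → {'f': 7, 'c': 62, 'b': 85}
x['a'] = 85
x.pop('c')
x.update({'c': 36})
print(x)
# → {'f': 7, 'b': 85, 'a': 85, 'c': 36}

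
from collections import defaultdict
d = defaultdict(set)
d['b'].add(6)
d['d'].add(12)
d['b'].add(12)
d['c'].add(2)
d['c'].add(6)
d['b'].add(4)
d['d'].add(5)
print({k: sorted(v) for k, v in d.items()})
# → {'b': [4, 6, 12], 'd': [5, 12], 'c': [2, 6]}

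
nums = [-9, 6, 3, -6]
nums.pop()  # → -6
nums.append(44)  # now [-9, 6, 3, 44]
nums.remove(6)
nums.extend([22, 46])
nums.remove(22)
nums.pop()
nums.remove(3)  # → [-9, 44]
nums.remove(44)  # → [-9]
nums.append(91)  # [-9, 91]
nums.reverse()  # [91, -9]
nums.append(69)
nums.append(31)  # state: [91, -9, 69, 31]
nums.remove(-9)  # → [91, 69, 31]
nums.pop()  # 31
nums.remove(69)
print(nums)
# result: [91]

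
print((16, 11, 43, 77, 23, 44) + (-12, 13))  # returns (16, 11, 43, 77, 23, 44, -12, 13)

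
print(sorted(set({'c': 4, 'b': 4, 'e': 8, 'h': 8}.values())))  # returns [4, 8]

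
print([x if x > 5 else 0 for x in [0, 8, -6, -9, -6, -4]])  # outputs [0, 8, 0, 0, 0, 0]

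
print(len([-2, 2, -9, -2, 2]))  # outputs 5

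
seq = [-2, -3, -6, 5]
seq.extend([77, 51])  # [-2, -3, -6, 5, 77, 51]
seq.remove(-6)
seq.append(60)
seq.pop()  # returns 60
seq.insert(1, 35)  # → [-2, 35, -3, 5, 77, 51]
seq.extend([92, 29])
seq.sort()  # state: [-3, -2, 5, 29, 35, 51, 77, 92]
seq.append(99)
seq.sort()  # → [-3, -2, 5, 29, 35, 51, 77, 92, 99]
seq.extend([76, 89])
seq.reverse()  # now [89, 76, 99, 92, 77, 51, 35, 29, 5, -2, -3]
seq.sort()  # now [-3, -2, 5, 29, 35, 51, 76, 77, 89, 92, 99]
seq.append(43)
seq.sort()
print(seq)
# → [-3, -2, 5, 29, 35, 43, 51, 76, 77, 89, 92, 99]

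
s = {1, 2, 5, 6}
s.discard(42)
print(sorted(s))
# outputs [1, 2, 5, 6]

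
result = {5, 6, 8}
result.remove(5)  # {6, 8}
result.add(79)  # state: {6, 8, 79}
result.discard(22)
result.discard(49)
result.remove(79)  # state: {6, 8}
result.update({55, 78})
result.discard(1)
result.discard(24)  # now {6, 8, 55, 78}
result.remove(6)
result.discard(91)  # {8, 55, 78}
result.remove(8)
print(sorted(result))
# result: [55, 78]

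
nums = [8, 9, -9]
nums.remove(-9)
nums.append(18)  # [8, 9, 18]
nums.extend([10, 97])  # [8, 9, 18, 10, 97]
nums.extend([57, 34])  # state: [8, 9, 18, 10, 97, 57, 34]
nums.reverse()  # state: [34, 57, 97, 10, 18, 9, 8]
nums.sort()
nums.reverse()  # [97, 57, 34, 18, 10, 9, 8]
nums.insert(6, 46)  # [97, 57, 34, 18, 10, 9, 46, 8]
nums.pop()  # 8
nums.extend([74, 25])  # [97, 57, 34, 18, 10, 9, 46, 74, 25]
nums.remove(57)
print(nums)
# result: [97, 34, 18, 10, 9, 46, 74, 25]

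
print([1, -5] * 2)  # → [1, -5, 1, -5]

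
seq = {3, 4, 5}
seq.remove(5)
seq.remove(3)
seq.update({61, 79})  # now {4, 61, 79}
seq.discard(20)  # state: {4, 61, 79}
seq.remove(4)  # {61, 79}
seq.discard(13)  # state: {61, 79}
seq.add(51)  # {51, 61, 79}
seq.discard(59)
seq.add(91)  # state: {51, 61, 79, 91}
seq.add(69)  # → {51, 61, 69, 79, 91}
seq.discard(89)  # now {51, 61, 69, 79, 91}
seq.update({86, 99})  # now {51, 61, 69, 79, 86, 91, 99}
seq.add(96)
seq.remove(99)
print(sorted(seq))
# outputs [51, 61, 69, 79, 86, 91, 96]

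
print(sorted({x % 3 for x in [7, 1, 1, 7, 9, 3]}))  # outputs [0, 1]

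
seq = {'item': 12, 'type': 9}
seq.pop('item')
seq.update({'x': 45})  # {'type': 9, 'x': 45}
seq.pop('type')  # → 9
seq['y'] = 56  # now {'x': 45, 'y': 56}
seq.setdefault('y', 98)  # 56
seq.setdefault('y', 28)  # 56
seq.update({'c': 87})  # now {'x': 45, 'y': 56, 'c': 87}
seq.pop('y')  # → 56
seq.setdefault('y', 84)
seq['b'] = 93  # {'x': 45, 'c': 87, 'y': 84, 'b': 93}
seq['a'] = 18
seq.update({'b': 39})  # {'x': 45, 'c': 87, 'y': 84, 'b': 39, 'a': 18}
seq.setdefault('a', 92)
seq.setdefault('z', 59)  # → 59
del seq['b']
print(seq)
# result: {'x': 45, 'c': 87, 'y': 84, 'a': 18, 'z': 59}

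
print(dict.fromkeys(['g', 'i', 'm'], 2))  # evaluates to {'g': 2, 'i': 2, 'm': 2}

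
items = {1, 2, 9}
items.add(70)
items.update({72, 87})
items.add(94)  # {1, 2, 9, 70, 72, 87, 94}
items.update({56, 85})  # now {1, 2, 9, 56, 70, 72, 85, 87, 94}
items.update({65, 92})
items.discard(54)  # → {1, 2, 9, 56, 65, 70, 72, 85, 87, 92, 94}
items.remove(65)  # {1, 2, 9, 56, 70, 72, 85, 87, 92, 94}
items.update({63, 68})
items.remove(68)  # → {1, 2, 9, 56, 63, 70, 72, 85, 87, 92, 94}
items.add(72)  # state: {1, 2, 9, 56, 63, 70, 72, 85, 87, 92, 94}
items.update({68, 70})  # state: {1, 2, 9, 56, 63, 68, 70, 72, 85, 87, 92, 94}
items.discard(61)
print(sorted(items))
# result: [1, 2, 9, 56, 63, 68, 70, 72, 85, 87, 92, 94]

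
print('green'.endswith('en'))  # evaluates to True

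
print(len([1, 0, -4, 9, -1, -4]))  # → 6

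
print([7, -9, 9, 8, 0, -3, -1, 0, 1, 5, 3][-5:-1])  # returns [-1, 0, 1, 5]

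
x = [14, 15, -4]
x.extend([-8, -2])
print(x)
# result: [14, 15, -4, -8, -2]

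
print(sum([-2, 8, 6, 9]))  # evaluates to 21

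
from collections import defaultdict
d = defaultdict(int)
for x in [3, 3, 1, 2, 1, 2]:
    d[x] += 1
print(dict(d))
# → {3: 2, 1: 2, 2: 2}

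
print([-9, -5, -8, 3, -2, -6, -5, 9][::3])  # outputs [-9, 3, -5]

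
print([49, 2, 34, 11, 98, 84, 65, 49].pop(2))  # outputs 34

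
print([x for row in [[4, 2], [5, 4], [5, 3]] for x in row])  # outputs [4, 2, 5, 4, 5, 3]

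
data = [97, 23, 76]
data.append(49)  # [97, 23, 76, 49]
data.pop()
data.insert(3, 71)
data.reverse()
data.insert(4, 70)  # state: [71, 76, 23, 97, 70]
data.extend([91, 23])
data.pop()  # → 23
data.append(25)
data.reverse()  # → [25, 91, 70, 97, 23, 76, 71]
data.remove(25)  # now [91, 70, 97, 23, 76, 71]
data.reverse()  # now [71, 76, 23, 97, 70, 91]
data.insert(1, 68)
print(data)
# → [71, 68, 76, 23, 97, 70, 91]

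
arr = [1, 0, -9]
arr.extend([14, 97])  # [1, 0, -9, 14, 97]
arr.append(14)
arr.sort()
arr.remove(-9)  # [0, 1, 14, 14, 97]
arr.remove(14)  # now [0, 1, 14, 97]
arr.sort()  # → [0, 1, 14, 97]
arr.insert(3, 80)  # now [0, 1, 14, 80, 97]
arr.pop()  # 97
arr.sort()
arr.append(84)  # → [0, 1, 14, 80, 84]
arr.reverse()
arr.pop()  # 0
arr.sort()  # [1, 14, 80, 84]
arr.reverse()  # [84, 80, 14, 1]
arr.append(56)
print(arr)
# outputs [84, 80, 14, 1, 56]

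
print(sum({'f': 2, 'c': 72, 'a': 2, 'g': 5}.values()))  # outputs 81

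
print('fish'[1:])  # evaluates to ish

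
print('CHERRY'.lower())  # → cherry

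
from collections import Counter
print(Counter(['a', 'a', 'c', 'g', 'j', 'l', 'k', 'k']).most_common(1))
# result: [('a', 2)]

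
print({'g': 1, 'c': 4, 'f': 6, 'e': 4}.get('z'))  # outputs None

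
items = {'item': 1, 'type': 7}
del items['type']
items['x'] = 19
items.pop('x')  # 19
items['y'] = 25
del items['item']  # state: {'y': 25}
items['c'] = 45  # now {'y': 25, 'c': 45}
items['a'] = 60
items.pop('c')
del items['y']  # {'a': 60}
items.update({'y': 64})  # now {'a': 60, 'y': 64}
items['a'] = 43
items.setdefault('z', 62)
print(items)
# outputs {'a': 43, 'y': 64, 'z': 62}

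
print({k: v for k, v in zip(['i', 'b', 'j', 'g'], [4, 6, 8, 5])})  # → {'i': 4, 'b': 6, 'j': 8, 'g': 5}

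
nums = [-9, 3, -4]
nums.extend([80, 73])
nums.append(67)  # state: [-9, 3, -4, 80, 73, 67]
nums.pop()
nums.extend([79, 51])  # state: [-9, 3, -4, 80, 73, 79, 51]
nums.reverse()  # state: [51, 79, 73, 80, -4, 3, -9]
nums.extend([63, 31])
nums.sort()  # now [-9, -4, 3, 31, 51, 63, 73, 79, 80]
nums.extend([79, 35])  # [-9, -4, 3, 31, 51, 63, 73, 79, 80, 79, 35]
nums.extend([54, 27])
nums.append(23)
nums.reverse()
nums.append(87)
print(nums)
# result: [23, 27, 54, 35, 79, 80, 79, 73, 63, 51, 31, 3, -4, -9, 87]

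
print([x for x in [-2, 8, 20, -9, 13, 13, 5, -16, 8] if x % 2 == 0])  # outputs [-2, 8, 20, -16, 8]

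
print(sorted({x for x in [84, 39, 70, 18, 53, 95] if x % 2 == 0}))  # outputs [18, 70, 84]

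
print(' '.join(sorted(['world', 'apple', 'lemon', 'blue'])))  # apple blue lemon world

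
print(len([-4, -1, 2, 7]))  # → 4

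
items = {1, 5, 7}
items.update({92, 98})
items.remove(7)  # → {1, 5, 92, 98}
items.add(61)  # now {1, 5, 61, 92, 98}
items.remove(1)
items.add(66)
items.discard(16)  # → {5, 61, 66, 92, 98}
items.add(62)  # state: {5, 61, 62, 66, 92, 98}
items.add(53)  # {5, 53, 61, 62, 66, 92, 98}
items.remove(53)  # {5, 61, 62, 66, 92, 98}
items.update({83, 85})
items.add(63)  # {5, 61, 62, 63, 66, 83, 85, 92, 98}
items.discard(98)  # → {5, 61, 62, 63, 66, 83, 85, 92}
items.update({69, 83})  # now {5, 61, 62, 63, 66, 69, 83, 85, 92}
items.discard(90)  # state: {5, 61, 62, 63, 66, 69, 83, 85, 92}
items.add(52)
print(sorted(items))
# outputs [5, 52, 61, 62, 63, 66, 69, 83, 85, 92]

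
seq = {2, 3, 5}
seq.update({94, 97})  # {2, 3, 5, 94, 97}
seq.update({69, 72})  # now {2, 3, 5, 69, 72, 94, 97}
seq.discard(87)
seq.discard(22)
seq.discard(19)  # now {2, 3, 5, 69, 72, 94, 97}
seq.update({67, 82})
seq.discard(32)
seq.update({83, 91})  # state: {2, 3, 5, 67, 69, 72, 82, 83, 91, 94, 97}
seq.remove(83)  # {2, 3, 5, 67, 69, 72, 82, 91, 94, 97}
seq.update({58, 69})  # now {2, 3, 5, 58, 67, 69, 72, 82, 91, 94, 97}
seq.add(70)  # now {2, 3, 5, 58, 67, 69, 70, 72, 82, 91, 94, 97}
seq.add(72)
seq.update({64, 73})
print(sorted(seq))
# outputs [2, 3, 5, 58, 64, 67, 69, 70, 72, 73, 82, 91, 94, 97]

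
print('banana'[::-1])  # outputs ananab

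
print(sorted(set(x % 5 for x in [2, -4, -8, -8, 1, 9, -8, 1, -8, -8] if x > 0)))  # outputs [1, 2, 4]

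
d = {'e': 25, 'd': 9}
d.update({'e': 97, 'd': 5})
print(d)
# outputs {'e': 97, 'd': 5}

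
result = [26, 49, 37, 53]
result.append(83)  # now [26, 49, 37, 53, 83]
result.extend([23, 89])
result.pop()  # 89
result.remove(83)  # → [26, 49, 37, 53, 23]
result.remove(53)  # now [26, 49, 37, 23]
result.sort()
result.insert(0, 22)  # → [22, 23, 26, 37, 49]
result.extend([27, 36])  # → [22, 23, 26, 37, 49, 27, 36]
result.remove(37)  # [22, 23, 26, 49, 27, 36]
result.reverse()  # [36, 27, 49, 26, 23, 22]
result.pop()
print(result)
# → [36, 27, 49, 26, 23]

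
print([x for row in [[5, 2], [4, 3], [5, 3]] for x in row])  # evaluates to [5, 2, 4, 3, 5, 3]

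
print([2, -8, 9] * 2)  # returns [2, -8, 9, 2, -8, 9]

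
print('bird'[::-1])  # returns drib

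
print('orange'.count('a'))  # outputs 1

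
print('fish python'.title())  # Fish Python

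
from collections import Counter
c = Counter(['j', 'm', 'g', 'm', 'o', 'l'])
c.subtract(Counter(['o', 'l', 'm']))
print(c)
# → Counter({'j': 1, 'm': 1, 'g': 1, 'o': 0, 'l': 0})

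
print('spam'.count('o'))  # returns 0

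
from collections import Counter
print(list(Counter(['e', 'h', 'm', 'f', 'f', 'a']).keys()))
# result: ['e', 'h', 'm', 'f', 'a']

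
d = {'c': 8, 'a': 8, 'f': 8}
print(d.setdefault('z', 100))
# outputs 100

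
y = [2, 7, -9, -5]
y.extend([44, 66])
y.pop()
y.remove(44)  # [2, 7, -9, -5]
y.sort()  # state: [-9, -5, 2, 7]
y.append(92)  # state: [-9, -5, 2, 7, 92]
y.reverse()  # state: [92, 7, 2, -5, -9]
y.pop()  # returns -9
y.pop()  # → -5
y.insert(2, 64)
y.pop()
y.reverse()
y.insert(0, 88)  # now [88, 64, 7, 92]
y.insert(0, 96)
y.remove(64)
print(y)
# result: [96, 88, 7, 92]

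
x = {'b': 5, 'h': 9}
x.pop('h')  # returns 9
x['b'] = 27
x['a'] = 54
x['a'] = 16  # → {'b': 27, 'a': 16}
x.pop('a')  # 16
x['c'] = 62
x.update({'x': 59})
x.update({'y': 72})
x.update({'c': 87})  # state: {'b': 27, 'c': 87, 'x': 59, 'y': 72}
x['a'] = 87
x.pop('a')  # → 87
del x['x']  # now {'b': 27, 'c': 87, 'y': 72}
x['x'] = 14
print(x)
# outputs {'b': 27, 'c': 87, 'y': 72, 'x': 14}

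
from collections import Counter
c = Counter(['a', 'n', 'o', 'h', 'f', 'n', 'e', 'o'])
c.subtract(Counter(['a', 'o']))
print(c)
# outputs Counter({'n': 2, 'o': 1, 'h': 1, 'f': 1, 'e': 1, 'a': 0})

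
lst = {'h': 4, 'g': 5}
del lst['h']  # {'g': 5}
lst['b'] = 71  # {'g': 5, 'b': 71}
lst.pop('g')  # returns 5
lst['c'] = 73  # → {'b': 71, 'c': 73}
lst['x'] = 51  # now {'b': 71, 'c': 73, 'x': 51}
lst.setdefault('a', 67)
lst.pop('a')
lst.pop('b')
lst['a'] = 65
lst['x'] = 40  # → {'c': 73, 'x': 40, 'a': 65}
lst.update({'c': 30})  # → {'c': 30, 'x': 40, 'a': 65}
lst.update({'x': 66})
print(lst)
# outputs {'c': 30, 'x': 66, 'a': 65}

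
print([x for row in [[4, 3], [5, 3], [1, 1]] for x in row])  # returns [4, 3, 5, 3, 1, 1]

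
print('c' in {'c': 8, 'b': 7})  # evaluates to True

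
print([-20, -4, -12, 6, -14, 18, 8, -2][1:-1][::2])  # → [-4, 6, 18]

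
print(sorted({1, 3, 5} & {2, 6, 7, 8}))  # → []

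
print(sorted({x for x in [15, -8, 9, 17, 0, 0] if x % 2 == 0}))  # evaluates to [-8, 0]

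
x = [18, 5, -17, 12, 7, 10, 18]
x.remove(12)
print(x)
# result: [18, 5, -17, 7, 10, 18]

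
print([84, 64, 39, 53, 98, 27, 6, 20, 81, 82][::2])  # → [84, 39, 98, 6, 81]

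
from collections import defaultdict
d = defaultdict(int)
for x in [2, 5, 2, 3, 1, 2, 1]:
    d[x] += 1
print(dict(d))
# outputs {2: 3, 5: 1, 3: 1, 1: 2}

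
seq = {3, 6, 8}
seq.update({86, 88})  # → {3, 6, 8, 86, 88}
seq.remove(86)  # {3, 6, 8, 88}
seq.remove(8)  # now {3, 6, 88}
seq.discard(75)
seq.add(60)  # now {3, 6, 60, 88}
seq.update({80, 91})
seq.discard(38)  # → {3, 6, 60, 80, 88, 91}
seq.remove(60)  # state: {3, 6, 80, 88, 91}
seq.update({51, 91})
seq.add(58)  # {3, 6, 51, 58, 80, 88, 91}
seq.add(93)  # {3, 6, 51, 58, 80, 88, 91, 93}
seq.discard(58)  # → {3, 6, 51, 80, 88, 91, 93}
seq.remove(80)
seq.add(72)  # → {3, 6, 51, 72, 88, 91, 93}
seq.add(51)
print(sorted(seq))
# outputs [3, 6, 51, 72, 88, 91, 93]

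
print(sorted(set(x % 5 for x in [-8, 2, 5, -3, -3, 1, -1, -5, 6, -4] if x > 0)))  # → [0, 1, 2]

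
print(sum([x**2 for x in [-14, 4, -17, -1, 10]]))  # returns 602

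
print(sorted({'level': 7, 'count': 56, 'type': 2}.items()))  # [('count', 56), ('level', 7), ('type', 2)]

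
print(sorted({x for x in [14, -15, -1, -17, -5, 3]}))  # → [-17, -15, -5, -1, 3, 14]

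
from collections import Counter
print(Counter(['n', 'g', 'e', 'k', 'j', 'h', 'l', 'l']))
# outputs Counter({'l': 2, 'n': 1, 'g': 1, 'e': 1, 'k': 1, 'j': 1, 'h': 1})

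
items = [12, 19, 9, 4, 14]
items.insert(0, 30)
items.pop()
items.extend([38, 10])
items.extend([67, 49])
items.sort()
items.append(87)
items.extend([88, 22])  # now [4, 9, 10, 12, 19, 30, 38, 49, 67, 87, 88, 22]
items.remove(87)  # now [4, 9, 10, 12, 19, 30, 38, 49, 67, 88, 22]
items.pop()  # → 22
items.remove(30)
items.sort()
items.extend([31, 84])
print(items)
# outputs [4, 9, 10, 12, 19, 38, 49, 67, 88, 31, 84]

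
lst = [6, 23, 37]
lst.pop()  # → 37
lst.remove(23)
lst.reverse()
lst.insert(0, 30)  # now [30, 6]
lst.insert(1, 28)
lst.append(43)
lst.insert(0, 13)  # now [13, 30, 28, 6, 43]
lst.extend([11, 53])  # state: [13, 30, 28, 6, 43, 11, 53]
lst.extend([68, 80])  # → [13, 30, 28, 6, 43, 11, 53, 68, 80]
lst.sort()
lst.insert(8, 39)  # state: [6, 11, 13, 28, 30, 43, 53, 68, 39, 80]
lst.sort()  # [6, 11, 13, 28, 30, 39, 43, 53, 68, 80]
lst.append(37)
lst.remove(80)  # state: [6, 11, 13, 28, 30, 39, 43, 53, 68, 37]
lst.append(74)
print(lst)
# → [6, 11, 13, 28, 30, 39, 43, 53, 68, 37, 74]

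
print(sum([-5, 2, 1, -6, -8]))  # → -16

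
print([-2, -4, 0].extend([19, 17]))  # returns None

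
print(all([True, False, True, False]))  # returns False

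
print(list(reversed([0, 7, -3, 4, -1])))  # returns [-1, 4, -3, 7, 0]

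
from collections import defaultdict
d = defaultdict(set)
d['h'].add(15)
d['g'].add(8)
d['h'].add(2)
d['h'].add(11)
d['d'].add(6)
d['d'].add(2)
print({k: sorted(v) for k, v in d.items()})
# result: {'h': [2, 11, 15], 'g': [8], 'd': [2, 6]}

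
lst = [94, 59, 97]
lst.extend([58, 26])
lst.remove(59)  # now [94, 97, 58, 26]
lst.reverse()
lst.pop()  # 94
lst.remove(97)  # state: [26, 58]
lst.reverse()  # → [58, 26]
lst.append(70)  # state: [58, 26, 70]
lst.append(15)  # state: [58, 26, 70, 15]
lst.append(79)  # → [58, 26, 70, 15, 79]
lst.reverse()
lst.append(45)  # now [79, 15, 70, 26, 58, 45]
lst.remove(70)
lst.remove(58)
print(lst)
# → [79, 15, 26, 45]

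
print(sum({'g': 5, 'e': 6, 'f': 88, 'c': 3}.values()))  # 102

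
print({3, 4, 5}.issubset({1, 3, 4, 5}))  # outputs True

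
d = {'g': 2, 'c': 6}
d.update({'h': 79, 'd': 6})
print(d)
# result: {'g': 2, 'c': 6, 'h': 79, 'd': 6}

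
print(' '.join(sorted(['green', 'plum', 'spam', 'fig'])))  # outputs fig green plum spam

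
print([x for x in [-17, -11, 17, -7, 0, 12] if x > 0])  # [17, 12]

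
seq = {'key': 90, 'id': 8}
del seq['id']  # {'key': 90}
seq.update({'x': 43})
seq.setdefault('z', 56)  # 56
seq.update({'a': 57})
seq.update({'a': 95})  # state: {'key': 90, 'x': 43, 'z': 56, 'a': 95}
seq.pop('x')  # 43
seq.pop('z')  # 56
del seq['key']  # {'a': 95}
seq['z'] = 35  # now {'a': 95, 'z': 35}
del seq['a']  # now {'z': 35}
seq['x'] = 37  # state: {'z': 35, 'x': 37}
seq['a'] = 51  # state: {'z': 35, 'x': 37, 'a': 51}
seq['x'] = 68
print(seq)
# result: {'z': 35, 'x': 68, 'a': 51}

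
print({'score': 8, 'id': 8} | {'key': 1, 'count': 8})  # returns {'score': 8, 'id': 8, 'key': 1, 'count': 8}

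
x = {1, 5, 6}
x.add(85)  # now {1, 5, 6, 85}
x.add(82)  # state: {1, 5, 6, 82, 85}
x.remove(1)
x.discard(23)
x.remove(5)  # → {6, 82, 85}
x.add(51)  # {6, 51, 82, 85}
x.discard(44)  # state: {6, 51, 82, 85}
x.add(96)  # {6, 51, 82, 85, 96}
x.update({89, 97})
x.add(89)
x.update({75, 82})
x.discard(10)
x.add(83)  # {6, 51, 75, 82, 83, 85, 89, 96, 97}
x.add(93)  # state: {6, 51, 75, 82, 83, 85, 89, 93, 96, 97}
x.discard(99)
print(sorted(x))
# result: [6, 51, 75, 82, 83, 85, 89, 93, 96, 97]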